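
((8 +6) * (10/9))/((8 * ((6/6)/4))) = 70/9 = 7.78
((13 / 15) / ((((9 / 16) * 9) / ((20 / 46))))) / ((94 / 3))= 208 / 87561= 0.00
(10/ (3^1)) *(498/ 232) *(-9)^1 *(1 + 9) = -18675/ 29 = -643.97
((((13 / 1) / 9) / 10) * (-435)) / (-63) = 377 / 378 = 1.00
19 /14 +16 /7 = 3.64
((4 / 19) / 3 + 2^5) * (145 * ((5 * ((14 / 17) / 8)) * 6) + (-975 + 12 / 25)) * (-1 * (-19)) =-136404446 / 425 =-320951.64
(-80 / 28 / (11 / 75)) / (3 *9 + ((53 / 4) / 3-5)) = -18000 / 24409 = -0.74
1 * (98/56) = 7/4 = 1.75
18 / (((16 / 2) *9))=1 / 4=0.25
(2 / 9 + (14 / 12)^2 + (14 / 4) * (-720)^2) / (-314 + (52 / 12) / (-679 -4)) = -14870835377 / 2573596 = -5778.23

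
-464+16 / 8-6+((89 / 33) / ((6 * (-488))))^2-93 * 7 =-10447204855823 / 9336197376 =-1119.00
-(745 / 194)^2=-555025 / 37636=-14.75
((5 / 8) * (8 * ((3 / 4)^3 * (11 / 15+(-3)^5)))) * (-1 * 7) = 114471 / 32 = 3577.22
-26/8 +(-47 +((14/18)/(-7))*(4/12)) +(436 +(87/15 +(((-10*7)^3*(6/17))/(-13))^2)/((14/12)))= 13722651487753867/184618980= 74329581.32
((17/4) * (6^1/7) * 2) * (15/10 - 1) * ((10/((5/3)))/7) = 153/49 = 3.12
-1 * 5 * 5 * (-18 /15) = 30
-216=-216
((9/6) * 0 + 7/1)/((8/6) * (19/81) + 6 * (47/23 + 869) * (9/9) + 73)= 5589/4231331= 0.00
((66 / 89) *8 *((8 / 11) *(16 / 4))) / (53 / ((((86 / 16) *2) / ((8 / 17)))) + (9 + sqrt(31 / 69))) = 320549932800 / 209517255563-410389248 *sqrt(2139) / 209517255563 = 1.44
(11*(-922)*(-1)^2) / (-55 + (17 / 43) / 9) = 1962477 / 10634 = 184.55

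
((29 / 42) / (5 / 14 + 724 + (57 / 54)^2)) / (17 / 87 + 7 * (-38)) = -136242 / 38049158125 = -0.00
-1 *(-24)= 24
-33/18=-11/6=-1.83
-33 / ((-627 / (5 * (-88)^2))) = 38720 / 19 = 2037.89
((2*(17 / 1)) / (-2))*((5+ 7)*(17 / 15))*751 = -868156 / 5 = -173631.20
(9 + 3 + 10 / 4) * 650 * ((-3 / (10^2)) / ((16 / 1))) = -17.67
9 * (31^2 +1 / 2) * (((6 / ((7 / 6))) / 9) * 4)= 19779.43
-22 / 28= -11 / 14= -0.79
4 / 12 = 0.33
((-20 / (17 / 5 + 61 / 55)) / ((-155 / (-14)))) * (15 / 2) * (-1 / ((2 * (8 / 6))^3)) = 155925 / 984064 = 0.16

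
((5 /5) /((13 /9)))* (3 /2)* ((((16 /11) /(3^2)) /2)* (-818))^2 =21411968 /4719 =4537.40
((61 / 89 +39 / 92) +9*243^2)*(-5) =-2657210.55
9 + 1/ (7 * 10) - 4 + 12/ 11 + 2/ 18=43079/ 6930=6.22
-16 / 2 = -8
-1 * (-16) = 16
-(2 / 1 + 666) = -668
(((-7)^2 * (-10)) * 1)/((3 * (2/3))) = -245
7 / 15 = 0.47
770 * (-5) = -3850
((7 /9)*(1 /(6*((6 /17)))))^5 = 23863536599 /3570467226624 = 0.01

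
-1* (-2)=2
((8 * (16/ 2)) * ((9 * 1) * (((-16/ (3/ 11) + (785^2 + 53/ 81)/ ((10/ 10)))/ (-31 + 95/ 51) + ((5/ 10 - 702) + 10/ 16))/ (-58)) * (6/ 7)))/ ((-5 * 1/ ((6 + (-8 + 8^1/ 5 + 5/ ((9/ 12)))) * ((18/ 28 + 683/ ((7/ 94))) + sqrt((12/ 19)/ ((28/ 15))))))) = -33859426262993192/ 15837045 - 527352001168 * sqrt(665)/ 100301285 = -2138124473.06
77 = 77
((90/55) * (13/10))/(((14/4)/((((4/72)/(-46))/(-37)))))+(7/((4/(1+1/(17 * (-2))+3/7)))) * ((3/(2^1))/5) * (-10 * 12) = -490960937/5569795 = -88.15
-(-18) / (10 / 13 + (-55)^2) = 0.01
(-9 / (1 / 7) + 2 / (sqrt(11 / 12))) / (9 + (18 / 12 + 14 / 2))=-18 / 5 + 8 * sqrt(33) / 385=-3.48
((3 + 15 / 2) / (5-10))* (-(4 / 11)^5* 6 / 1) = 64512 / 805255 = 0.08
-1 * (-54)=54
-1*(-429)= 429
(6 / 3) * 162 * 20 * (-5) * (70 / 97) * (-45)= 102060000 / 97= 1052164.95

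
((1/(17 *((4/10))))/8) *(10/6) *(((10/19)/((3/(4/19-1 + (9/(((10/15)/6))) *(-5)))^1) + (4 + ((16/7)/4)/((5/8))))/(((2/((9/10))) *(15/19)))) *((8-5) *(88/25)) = -3454308/282625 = -12.22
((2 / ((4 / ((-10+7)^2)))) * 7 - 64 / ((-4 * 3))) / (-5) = -221 / 30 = -7.37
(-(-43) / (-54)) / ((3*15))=-43 / 2430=-0.02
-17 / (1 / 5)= -85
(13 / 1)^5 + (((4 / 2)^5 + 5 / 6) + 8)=2228003 / 6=371333.83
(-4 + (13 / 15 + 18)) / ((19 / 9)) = 669 / 95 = 7.04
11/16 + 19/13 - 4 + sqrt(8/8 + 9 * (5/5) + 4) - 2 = -801/208 + sqrt(14) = -0.11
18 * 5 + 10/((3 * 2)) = 91.67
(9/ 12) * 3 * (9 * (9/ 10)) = 729/ 40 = 18.22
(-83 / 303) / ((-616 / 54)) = 747 / 31108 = 0.02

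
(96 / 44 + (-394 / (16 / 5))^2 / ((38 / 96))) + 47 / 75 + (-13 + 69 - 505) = 37852.16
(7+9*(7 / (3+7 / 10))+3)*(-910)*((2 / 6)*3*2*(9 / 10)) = -1638000 / 37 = -44270.27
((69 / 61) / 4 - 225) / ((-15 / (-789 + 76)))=-13031501 / 1220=-10681.56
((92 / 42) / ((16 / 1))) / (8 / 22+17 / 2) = 253 / 16380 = 0.02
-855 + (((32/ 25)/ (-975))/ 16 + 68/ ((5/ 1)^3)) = -20827367/ 24375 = -854.46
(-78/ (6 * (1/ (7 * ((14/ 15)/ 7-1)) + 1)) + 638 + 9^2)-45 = 50041/ 76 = 658.43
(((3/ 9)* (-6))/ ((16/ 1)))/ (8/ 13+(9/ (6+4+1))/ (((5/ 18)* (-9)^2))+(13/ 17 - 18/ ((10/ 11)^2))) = 60775/ 9900756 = 0.01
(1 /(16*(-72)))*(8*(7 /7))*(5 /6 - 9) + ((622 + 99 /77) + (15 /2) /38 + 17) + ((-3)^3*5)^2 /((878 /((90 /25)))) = 36082594411 /50446368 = 715.27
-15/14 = -1.07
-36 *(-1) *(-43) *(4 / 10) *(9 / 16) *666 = -1159839 / 5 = -231967.80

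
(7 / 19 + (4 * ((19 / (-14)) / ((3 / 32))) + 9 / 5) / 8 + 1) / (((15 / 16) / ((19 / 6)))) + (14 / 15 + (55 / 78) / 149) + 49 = 565094029 / 18304650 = 30.87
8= 8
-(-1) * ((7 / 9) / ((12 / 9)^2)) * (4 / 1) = 7 / 4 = 1.75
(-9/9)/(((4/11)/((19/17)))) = -209/68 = -3.07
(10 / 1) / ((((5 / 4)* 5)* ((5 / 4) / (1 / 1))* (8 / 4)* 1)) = 16 / 25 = 0.64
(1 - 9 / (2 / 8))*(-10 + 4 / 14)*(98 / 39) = 33320 / 39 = 854.36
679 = 679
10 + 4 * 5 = 30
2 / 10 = 1 / 5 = 0.20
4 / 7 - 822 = -5750 / 7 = -821.43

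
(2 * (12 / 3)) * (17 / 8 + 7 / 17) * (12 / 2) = 2070 / 17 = 121.76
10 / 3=3.33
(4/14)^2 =4/49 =0.08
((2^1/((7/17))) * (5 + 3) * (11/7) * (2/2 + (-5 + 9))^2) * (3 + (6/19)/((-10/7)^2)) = 4483512/931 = 4815.80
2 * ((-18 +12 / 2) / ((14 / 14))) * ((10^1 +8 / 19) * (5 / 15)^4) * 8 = -1408 / 57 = -24.70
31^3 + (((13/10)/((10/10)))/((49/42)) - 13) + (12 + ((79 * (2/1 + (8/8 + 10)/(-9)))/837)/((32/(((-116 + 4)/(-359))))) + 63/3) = 5643561263741/189304290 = 29812.12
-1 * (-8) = 8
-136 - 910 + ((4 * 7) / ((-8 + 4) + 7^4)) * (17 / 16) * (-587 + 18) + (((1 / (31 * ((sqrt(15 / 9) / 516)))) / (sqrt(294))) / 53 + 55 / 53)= -31447111 / 29892 + 258 * sqrt(10) / 57505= -1052.01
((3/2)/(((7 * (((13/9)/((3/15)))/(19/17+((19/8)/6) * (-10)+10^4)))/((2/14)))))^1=2823813/66640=42.37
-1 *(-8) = 8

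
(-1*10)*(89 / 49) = -890 / 49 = -18.16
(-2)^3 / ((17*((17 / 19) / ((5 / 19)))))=-40 / 289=-0.14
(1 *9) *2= 18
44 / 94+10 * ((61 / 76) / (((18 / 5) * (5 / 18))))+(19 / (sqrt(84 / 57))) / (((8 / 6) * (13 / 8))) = 57 * sqrt(133) / 91+15171 / 1786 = 15.72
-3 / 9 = -1 / 3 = -0.33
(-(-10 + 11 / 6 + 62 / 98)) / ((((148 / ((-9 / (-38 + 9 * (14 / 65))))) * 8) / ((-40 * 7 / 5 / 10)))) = -86385 / 9713536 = -0.01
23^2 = 529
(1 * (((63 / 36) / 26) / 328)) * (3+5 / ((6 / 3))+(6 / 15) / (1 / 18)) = 889 / 341120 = 0.00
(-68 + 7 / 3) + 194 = 385 / 3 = 128.33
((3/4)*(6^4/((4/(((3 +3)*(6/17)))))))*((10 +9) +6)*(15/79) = 3280500/1343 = 2442.67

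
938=938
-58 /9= -6.44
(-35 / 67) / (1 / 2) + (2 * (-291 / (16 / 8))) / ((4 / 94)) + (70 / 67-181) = -14039 / 2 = -7019.50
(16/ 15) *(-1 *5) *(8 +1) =-48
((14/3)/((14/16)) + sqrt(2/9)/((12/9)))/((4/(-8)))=-32/3-sqrt(2)/2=-11.37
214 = 214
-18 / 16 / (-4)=9 / 32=0.28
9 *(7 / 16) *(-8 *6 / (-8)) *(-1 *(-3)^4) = -15309 / 8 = -1913.62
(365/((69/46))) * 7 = 5110/3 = 1703.33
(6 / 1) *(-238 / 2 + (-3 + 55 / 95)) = -13842 / 19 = -728.53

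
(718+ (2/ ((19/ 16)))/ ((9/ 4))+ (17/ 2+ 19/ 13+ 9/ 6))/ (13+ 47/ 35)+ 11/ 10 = 145103839/ 2789865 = 52.01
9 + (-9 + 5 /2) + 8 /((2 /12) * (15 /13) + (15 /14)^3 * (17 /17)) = 824427 /101470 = 8.12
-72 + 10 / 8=-283 / 4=-70.75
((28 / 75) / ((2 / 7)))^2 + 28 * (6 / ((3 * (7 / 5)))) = 234604 / 5625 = 41.71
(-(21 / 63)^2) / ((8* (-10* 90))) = 1 / 64800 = 0.00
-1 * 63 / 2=-63 / 2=-31.50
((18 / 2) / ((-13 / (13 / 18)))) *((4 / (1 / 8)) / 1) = -16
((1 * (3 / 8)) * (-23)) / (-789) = 23 / 2104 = 0.01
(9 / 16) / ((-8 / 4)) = -9 / 32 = -0.28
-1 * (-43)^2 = -1849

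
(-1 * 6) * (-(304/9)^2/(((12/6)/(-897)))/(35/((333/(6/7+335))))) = -1022398208/11755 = -86975.60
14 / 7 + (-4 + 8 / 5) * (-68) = 826 / 5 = 165.20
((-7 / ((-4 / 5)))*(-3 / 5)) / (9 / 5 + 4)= -105 / 116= -0.91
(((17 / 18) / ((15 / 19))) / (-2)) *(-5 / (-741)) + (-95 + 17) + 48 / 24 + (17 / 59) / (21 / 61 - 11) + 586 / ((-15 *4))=-533035639 / 6212700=-85.80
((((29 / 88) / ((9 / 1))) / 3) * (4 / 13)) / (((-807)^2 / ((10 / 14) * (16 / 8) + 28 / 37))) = 0.00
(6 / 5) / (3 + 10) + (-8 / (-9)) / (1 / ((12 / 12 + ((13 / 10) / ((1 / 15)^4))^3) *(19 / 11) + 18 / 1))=2816320718935660309 / 6435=437656677379278.99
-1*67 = -67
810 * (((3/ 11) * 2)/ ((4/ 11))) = 1215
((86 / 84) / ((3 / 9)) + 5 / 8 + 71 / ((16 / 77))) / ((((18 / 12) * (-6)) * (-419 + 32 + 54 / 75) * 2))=967075 / 19468512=0.05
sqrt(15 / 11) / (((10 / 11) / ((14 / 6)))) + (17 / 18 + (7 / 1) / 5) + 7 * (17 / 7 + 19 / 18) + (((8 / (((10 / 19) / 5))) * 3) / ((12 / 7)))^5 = 7 * sqrt(165) / 30 + 624236938796 / 15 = 41615795922.73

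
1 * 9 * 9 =81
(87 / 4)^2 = 7569 / 16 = 473.06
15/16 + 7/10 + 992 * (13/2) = 515971/80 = 6449.64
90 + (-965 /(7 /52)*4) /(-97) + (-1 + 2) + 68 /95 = 24984527 /64505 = 387.33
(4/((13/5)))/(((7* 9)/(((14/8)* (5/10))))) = 5/234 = 0.02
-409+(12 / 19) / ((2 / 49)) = -7477 / 19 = -393.53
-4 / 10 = -2 / 5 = -0.40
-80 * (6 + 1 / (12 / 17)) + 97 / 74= -131429 / 222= -592.02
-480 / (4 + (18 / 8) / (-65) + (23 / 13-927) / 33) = 4118400 / 206537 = 19.94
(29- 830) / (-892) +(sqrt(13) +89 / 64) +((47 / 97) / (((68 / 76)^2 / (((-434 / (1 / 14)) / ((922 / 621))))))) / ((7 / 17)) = -65238800057029 / 10849417408 +sqrt(13) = -6009.51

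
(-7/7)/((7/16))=-16/7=-2.29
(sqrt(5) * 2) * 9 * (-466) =-8388 * sqrt(5) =-18756.14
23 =23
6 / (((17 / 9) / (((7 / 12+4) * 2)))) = 495 / 17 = 29.12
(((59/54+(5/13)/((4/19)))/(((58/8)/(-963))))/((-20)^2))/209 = -438593/94551600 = -0.00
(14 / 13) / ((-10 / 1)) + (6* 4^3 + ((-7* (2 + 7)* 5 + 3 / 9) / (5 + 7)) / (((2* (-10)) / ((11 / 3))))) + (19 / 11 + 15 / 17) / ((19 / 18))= 2439158824 / 6235515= 391.17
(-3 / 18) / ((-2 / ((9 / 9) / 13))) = 1 / 156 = 0.01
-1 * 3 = -3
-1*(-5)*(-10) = -50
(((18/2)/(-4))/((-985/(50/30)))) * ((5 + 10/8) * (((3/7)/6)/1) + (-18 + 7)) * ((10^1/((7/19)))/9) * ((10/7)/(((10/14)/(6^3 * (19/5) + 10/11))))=-429343/2156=-199.14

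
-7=-7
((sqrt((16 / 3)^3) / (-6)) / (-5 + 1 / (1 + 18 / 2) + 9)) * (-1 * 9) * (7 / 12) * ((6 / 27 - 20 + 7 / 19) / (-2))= 25.51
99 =99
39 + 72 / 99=437 / 11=39.73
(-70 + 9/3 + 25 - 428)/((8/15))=-3525/4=-881.25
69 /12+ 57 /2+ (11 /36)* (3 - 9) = 389 /12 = 32.42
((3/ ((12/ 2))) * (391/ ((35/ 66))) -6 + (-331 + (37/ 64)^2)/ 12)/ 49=192160697/ 28098560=6.84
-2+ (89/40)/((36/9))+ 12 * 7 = 13209/160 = 82.56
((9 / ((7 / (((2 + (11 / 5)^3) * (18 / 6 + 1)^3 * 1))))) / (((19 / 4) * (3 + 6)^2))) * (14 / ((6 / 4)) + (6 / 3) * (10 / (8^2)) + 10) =7951376 / 149625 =53.14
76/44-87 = -85.27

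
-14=-14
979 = 979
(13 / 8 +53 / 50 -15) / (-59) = 2463 / 11800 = 0.21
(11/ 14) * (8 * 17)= 748/ 7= 106.86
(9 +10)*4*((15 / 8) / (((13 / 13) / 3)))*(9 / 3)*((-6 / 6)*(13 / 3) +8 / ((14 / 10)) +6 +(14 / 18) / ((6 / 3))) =279015 / 28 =9964.82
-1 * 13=-13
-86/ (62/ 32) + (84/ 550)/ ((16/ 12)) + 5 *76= 5724153/ 17050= 335.73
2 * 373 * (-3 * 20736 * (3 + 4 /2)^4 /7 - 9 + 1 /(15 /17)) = -435067816196 /105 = -4143503011.39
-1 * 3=-3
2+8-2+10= 18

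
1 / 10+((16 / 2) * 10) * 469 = 37520.10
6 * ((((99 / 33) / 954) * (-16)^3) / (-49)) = 4096 / 2597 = 1.58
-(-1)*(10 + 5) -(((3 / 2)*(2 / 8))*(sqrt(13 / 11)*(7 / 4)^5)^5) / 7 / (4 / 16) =15 -97131684309947172101307*sqrt(143) / 2997145552015065088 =-387529.08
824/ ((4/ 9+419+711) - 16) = 3708/ 5015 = 0.74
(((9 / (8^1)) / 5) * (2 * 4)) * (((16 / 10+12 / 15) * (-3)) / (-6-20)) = 162 / 325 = 0.50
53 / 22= 2.41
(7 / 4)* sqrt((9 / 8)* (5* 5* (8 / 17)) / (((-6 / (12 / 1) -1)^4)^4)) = 2240* sqrt(17) / 37179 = 0.25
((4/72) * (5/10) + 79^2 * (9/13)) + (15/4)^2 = 8114713/1872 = 4334.78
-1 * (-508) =508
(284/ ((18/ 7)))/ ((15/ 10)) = 1988/ 27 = 73.63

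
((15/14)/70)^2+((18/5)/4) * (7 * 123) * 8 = 1190742381/192080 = 6199.20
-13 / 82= -0.16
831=831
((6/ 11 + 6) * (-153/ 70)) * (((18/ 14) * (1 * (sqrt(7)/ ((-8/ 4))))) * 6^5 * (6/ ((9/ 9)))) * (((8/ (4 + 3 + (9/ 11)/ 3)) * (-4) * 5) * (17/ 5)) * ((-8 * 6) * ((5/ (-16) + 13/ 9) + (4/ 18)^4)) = 2140887511296 * sqrt(7)/ 1225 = 4623882399.88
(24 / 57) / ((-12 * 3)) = -2 / 171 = -0.01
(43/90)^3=79507/729000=0.11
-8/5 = -1.60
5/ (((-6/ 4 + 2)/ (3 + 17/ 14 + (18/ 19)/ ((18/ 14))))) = 6585/ 133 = 49.51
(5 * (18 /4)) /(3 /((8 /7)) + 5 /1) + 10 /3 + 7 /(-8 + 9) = 2431 /183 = 13.28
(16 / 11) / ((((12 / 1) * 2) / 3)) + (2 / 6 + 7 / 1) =248 / 33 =7.52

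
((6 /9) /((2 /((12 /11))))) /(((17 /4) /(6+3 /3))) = 112 /187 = 0.60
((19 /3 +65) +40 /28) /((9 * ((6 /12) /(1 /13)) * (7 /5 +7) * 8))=955 /51597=0.02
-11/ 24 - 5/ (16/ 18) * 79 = -2669/ 6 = -444.83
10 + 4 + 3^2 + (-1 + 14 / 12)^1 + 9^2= 625 / 6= 104.17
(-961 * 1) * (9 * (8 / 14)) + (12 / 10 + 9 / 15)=-172917 / 35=-4940.49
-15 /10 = -3 /2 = -1.50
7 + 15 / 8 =71 / 8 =8.88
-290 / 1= -290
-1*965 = -965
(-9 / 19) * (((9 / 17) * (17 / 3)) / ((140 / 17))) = -459 / 2660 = -0.17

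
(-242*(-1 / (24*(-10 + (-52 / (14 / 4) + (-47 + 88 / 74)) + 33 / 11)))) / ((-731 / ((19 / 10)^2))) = 11313379 / 15373807200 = 0.00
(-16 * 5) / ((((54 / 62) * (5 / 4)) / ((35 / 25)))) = -13888 / 135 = -102.87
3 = 3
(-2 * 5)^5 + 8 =-99992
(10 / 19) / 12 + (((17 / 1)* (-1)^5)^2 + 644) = 106367 / 114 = 933.04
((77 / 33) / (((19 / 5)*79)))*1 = 35 / 4503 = 0.01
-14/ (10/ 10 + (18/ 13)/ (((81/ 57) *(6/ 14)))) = -1638/ 383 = -4.28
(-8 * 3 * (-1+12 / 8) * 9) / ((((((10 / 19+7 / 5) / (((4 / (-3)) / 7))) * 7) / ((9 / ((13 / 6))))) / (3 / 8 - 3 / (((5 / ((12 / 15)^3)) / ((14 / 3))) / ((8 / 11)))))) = -226042164 / 53428375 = -4.23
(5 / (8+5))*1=5 / 13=0.38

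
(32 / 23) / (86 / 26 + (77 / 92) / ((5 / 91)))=8320 / 110871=0.08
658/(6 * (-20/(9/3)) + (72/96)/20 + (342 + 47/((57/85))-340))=3000480/146491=20.48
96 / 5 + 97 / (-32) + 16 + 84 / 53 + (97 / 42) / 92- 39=-21385367 / 4095840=-5.22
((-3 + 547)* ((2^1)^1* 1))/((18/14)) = 7616/9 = 846.22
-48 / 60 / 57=-4 / 285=-0.01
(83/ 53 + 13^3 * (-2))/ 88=-232799/ 4664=-49.91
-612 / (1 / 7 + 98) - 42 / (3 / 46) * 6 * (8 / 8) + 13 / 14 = -3869.31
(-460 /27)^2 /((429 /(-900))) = -21160000 /34749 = -608.94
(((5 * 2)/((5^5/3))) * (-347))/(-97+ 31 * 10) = -694/44375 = -0.02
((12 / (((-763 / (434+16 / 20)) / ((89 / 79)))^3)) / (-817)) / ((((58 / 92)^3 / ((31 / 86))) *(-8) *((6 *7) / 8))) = -21856661589580785858496 / 164190281166421827011403625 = -0.00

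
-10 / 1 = -10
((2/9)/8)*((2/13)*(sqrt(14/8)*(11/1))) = 11*sqrt(7)/468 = 0.06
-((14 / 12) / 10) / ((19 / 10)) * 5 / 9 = -35 / 1026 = -0.03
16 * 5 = 80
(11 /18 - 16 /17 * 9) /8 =-2405 /2448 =-0.98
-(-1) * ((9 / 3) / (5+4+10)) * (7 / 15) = 7 / 95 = 0.07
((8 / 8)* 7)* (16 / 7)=16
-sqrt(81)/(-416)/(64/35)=315/26624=0.01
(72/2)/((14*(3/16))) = 96/7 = 13.71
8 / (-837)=-8 / 837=-0.01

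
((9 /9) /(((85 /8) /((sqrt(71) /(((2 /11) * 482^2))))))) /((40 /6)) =33 * sqrt(71) /98737700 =0.00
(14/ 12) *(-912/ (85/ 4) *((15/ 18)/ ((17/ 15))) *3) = -110.45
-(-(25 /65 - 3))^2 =-1156 /169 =-6.84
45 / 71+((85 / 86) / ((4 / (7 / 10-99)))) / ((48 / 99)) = -38658513 / 781568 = -49.46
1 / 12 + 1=13 / 12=1.08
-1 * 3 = -3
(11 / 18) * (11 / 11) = 11 / 18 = 0.61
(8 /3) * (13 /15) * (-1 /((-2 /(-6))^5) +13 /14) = -176228 /315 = -559.45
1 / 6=0.17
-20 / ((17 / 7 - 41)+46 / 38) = 2660 / 4969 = 0.54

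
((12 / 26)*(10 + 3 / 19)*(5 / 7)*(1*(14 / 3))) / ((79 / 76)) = 15440 / 1027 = 15.03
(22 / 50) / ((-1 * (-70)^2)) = -0.00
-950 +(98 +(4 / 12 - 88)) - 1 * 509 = -4346 / 3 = -1448.67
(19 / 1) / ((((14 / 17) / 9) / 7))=2907 / 2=1453.50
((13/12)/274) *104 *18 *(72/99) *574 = 4656288/1507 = 3089.77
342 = 342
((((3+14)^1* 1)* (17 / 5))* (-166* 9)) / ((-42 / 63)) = 647649 / 5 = 129529.80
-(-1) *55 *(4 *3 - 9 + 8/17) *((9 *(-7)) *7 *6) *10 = -5050747.06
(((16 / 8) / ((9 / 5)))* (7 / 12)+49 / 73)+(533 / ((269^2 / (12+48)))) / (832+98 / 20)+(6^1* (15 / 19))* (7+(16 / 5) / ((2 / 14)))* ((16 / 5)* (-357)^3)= -4598426175905755402102489 / 226787102878410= -20276400719.19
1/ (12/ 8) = 2/ 3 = 0.67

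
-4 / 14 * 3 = -6 / 7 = -0.86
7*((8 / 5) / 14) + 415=415.80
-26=-26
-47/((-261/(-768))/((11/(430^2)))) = -0.01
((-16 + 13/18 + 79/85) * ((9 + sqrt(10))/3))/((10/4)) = -23.27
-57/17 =-3.35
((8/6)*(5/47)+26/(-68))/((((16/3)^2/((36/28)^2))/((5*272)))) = -1400895/73696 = -19.01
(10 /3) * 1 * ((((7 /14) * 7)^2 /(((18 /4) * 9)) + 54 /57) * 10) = 41.66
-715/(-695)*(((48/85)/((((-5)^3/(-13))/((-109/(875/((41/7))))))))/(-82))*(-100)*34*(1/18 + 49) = -89.67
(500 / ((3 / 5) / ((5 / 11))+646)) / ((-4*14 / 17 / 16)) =-425000 / 113281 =-3.75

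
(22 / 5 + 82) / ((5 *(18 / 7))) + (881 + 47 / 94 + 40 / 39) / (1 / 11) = 18943279 / 1950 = 9714.50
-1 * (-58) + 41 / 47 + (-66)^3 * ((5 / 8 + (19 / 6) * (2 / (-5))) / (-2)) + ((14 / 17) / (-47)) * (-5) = -736512927 / 7990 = -92179.34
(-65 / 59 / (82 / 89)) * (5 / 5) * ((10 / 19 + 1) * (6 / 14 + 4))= -5200715 / 643454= -8.08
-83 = -83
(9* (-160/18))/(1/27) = -2160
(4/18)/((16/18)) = 1/4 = 0.25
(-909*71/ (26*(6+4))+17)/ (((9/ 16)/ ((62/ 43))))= -14909512/ 25155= -592.71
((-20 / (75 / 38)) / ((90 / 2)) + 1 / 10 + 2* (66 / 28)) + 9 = 128417 / 9450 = 13.59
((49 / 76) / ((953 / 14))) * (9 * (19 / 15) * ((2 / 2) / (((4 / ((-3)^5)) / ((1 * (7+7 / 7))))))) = -250047 / 4765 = -52.48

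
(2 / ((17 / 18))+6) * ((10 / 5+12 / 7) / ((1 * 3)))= 1196 / 119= 10.05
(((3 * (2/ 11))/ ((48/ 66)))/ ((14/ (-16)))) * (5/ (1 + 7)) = -15/ 28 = -0.54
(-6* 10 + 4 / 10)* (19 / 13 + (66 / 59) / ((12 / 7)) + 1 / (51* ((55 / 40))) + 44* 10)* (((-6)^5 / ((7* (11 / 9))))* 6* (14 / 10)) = 1587017064969792 / 7888595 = 201178671.86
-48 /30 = -8 /5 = -1.60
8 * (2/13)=1.23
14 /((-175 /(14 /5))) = -28 /125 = -0.22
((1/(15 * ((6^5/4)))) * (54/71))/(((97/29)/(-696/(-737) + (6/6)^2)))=41557/2740888260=0.00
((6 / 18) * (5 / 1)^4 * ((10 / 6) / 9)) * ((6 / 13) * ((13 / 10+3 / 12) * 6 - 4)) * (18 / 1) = 66250 / 39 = 1698.72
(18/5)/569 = 18/2845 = 0.01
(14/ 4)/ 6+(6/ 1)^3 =2599/ 12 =216.58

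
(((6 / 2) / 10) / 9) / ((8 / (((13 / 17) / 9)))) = 13 / 36720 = 0.00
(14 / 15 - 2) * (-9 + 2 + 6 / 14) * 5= 736 / 21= 35.05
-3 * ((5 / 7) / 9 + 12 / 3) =-257 / 21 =-12.24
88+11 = 99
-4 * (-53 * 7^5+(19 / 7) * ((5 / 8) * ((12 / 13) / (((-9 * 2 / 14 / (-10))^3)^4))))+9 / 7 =-2629814043134054174432653 / 8567029273257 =-306969190748.93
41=41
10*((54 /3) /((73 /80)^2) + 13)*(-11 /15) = -4058494 /15987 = -253.86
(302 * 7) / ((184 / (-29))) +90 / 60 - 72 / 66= -336769 / 1012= -332.78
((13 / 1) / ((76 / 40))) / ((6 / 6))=130 / 19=6.84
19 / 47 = 0.40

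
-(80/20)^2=-16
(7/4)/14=1/8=0.12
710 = 710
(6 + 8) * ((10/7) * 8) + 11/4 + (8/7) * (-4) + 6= 4597/28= 164.18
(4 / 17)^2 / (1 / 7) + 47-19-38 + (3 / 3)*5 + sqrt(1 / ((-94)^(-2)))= 25833 / 289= 89.39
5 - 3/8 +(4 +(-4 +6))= 85/8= 10.62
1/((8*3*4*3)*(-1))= -1/288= -0.00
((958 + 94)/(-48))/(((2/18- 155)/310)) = 122295/2788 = 43.86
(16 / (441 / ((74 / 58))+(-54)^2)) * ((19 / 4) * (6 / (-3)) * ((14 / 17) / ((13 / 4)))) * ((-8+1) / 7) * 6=629888 / 8890167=0.07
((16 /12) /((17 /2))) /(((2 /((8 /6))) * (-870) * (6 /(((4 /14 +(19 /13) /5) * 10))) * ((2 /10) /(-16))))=33664 /3633903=0.01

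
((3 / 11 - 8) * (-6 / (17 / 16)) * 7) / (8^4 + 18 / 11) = 1680 / 22537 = 0.07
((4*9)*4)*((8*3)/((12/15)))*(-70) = -302400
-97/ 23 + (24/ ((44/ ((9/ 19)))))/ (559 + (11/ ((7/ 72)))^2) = -13271759957/ 3146926585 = -4.22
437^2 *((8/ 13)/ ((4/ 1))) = 381938/ 13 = 29379.85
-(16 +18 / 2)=-25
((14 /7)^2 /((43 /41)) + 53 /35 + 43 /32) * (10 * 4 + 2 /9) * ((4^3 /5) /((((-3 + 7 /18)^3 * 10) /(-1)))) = 75374664048 /3906340375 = 19.30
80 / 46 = 40 / 23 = 1.74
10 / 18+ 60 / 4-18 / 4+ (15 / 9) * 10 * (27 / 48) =20.43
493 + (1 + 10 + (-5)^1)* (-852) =-4619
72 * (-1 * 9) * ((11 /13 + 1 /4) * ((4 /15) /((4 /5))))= -3078 /13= -236.77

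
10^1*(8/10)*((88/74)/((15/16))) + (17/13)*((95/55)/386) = 10.15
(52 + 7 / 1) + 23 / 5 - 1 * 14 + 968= 5088 / 5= 1017.60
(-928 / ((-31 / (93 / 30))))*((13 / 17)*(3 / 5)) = 18096 / 425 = 42.58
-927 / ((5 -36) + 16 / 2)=927 / 23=40.30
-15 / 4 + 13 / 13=-11 / 4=-2.75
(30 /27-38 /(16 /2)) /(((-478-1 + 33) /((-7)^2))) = 6419 /16056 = 0.40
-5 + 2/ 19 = -93/ 19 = -4.89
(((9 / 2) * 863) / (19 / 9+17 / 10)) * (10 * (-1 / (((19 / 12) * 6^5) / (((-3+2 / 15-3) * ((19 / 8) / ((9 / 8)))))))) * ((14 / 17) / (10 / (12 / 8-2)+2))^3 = -94930 / 96702579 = -0.00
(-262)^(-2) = 1 / 68644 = 0.00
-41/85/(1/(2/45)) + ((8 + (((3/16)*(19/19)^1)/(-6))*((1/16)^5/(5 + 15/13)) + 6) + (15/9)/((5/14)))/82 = 34722663094567/168389561548800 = 0.21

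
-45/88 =-0.51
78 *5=390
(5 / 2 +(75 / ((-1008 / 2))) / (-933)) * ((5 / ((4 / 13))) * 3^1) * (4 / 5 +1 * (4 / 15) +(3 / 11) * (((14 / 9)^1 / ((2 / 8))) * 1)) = 96795595 / 287364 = 336.84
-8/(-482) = 4/241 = 0.02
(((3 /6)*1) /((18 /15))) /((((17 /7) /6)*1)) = 35 /34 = 1.03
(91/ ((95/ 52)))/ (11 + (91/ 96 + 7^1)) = 454272/ 172805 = 2.63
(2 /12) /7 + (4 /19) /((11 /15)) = 2729 /8778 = 0.31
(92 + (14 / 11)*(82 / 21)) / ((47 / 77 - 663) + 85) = -22400 / 133377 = -0.17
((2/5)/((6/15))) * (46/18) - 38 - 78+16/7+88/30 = -34091/315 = -108.23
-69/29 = -2.38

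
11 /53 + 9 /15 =214 /265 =0.81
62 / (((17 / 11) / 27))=18414 / 17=1083.18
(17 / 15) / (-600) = -17 / 9000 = -0.00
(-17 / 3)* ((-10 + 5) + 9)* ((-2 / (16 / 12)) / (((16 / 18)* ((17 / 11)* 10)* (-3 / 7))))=-231 / 40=-5.78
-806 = -806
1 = 1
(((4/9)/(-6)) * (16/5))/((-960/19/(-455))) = -1729/810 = -2.13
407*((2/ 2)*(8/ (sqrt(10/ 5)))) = 1628*sqrt(2) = 2302.34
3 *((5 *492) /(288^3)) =205 /663552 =0.00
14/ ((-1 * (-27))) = 14/ 27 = 0.52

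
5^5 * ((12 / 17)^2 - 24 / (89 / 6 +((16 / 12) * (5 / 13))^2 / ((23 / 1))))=-3495.19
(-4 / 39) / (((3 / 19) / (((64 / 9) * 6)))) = -9728 / 351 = -27.72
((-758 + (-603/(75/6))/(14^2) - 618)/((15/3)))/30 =-3371803/367500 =-9.17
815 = 815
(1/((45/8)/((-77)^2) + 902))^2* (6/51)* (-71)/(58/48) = -7667300078592/902409757607763733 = -0.00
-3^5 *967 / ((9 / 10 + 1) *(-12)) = 10306.18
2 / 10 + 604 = 3021 / 5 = 604.20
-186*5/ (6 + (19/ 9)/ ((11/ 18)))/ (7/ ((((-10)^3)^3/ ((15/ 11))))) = 937750000000/ 91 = 10304945054.95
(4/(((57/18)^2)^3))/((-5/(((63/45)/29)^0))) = -186624/235229405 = -0.00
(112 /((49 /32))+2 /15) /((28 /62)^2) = 3696967 /10290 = 359.28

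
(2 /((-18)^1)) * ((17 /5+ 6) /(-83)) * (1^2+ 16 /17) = 517 /21165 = 0.02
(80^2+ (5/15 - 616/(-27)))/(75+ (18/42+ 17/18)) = 84.10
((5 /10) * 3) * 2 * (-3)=-9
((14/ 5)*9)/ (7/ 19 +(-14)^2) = 342/ 2665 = 0.13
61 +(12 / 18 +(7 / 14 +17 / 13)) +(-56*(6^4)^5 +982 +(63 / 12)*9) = -31940200132389987871 / 156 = -204744872643525563.28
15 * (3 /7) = 45 /7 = 6.43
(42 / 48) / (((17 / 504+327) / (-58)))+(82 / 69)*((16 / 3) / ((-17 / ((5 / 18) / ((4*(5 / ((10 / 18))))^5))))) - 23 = -456799474092674693 / 19727742104395200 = -23.16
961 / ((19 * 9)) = 961 / 171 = 5.62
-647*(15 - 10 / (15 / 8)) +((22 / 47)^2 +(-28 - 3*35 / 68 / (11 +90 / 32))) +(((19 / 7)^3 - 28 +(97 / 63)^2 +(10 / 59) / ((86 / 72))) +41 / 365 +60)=-1329689919715960055822 / 213515487090527895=-6227.60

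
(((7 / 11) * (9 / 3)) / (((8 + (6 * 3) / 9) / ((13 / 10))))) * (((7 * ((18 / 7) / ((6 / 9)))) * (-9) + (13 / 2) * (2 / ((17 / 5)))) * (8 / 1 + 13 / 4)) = -4995081 / 7480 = -667.79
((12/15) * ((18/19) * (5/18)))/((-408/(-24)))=4/323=0.01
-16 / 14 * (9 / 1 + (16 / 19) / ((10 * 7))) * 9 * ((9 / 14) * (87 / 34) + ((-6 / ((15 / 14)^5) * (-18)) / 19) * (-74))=27462.38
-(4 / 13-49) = 633 / 13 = 48.69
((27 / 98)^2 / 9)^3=531441 / 885842380864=0.00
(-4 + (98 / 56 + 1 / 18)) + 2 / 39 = -1003 / 468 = -2.14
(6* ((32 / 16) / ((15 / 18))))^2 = 5184 / 25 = 207.36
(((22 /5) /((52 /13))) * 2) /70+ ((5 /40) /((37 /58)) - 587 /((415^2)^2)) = 6987050701093 /30729262847500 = 0.23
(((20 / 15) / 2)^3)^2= 64 / 729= 0.09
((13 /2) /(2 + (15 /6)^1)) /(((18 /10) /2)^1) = 130 /81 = 1.60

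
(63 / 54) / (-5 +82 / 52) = -0.34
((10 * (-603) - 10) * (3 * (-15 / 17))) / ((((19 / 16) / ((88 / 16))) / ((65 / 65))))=23918400 / 323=74050.77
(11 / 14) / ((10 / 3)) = 33 / 140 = 0.24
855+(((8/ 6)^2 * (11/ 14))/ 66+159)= 191650/ 189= 1014.02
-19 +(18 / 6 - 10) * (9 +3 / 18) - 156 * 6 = -6115 / 6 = -1019.17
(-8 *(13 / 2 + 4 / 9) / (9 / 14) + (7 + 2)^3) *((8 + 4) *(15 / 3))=1040980 / 27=38554.81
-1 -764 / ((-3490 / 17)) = 4749 / 1745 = 2.72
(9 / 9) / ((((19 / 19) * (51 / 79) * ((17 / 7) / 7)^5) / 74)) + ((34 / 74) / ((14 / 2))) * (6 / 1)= 427707115260500 / 18754891113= 22805.10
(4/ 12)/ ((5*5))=1/ 75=0.01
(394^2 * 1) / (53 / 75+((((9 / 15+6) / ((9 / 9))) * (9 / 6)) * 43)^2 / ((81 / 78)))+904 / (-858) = -1842295748 / 11229675171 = -0.16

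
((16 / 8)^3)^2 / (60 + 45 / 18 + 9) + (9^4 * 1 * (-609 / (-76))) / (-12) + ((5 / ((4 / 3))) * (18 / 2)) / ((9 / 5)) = -189605257 / 43472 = -4361.55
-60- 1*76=-136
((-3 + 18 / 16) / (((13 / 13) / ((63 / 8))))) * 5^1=-4725 / 64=-73.83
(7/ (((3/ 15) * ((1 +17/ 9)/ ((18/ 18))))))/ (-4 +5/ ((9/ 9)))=315/ 26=12.12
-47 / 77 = -0.61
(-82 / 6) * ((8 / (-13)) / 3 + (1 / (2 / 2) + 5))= -9266 / 117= -79.20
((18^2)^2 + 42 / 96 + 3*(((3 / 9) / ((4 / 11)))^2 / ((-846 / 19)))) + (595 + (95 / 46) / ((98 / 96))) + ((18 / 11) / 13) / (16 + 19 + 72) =73928153842450273 / 700253570016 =105573.41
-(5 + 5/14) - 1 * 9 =-201/14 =-14.36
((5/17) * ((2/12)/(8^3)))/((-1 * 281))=-5/14674944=-0.00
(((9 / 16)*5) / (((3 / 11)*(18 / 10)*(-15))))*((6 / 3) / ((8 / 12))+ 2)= -275 / 144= -1.91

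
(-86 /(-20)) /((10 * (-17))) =-43 /1700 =-0.03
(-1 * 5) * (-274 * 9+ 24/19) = 12323.68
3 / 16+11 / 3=185 / 48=3.85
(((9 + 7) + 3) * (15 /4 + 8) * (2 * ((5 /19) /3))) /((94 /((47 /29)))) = 235 /348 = 0.68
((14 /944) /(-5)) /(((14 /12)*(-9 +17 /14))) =21 /64310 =0.00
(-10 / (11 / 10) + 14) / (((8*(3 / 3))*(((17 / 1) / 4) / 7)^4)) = 4148928 / 918731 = 4.52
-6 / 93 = -2 / 31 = -0.06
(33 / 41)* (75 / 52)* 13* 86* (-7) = -744975 / 82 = -9085.06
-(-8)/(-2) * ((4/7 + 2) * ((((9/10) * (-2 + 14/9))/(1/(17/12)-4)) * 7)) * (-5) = 306/7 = 43.71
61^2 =3721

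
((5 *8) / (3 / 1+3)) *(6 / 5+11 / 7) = 388 / 21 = 18.48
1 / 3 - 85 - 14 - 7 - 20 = -377 / 3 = -125.67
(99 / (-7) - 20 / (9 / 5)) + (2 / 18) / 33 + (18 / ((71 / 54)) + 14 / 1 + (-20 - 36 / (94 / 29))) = -198879752 / 6937623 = -28.67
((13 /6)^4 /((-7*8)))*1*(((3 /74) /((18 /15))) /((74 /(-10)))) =0.00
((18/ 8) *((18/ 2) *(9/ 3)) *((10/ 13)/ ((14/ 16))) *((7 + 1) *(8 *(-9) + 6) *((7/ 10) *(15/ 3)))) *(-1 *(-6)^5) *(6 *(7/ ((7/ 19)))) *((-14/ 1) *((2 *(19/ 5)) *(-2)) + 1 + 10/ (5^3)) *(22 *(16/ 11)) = -38921669223579648/ 65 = -598794911131994.58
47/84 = 0.56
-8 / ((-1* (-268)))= -2 / 67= -0.03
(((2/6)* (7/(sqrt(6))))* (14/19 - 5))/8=-63* sqrt(6)/304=-0.51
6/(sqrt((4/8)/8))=24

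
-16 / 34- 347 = -5907 / 17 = -347.47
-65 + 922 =857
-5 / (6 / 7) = -35 / 6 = -5.83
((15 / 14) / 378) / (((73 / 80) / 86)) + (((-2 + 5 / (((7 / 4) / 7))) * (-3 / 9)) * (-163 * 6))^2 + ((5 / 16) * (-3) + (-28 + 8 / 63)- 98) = 17736178320337 / 515088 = 34433297.46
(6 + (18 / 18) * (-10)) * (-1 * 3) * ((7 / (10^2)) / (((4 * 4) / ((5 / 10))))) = 21 / 800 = 0.03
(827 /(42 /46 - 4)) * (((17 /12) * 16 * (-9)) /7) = 3880284 /497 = 7807.41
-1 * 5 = -5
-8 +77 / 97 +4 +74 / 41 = -5573 / 3977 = -1.40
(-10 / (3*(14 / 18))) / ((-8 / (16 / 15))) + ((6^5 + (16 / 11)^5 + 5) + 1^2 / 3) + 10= 26374795226 / 3382071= 7798.42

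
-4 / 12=-1 / 3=-0.33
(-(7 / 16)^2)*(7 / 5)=-343 / 1280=-0.27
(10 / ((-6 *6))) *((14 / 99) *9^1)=-35 / 99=-0.35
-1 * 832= -832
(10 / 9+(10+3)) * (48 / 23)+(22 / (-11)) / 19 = 38470 / 1311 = 29.34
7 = 7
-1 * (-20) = 20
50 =50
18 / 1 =18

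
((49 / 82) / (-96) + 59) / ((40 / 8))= 464399 / 39360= 11.80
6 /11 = 0.55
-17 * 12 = -204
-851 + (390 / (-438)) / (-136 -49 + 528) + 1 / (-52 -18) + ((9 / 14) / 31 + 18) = -3232895521 / 3881045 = -833.00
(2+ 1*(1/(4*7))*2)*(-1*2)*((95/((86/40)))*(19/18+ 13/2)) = -3746800/2709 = -1383.09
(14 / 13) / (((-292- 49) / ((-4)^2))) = -224 / 4433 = -0.05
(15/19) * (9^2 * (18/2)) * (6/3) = 21870/19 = 1151.05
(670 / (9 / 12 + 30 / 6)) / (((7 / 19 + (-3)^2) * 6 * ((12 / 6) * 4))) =6365 / 24564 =0.26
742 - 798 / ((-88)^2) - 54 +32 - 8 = 2756465 / 3872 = 711.90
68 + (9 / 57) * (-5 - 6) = 1259 / 19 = 66.26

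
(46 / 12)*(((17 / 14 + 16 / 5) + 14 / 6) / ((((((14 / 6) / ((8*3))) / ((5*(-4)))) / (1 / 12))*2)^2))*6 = 3910920 / 343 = 11402.10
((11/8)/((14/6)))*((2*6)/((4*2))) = 99/112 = 0.88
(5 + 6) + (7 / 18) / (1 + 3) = 799 / 72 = 11.10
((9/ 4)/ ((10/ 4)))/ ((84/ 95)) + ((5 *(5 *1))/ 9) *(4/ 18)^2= 47153/ 40824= 1.16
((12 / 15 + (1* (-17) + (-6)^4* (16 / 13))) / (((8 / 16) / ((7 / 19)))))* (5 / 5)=1436778 / 1235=1163.38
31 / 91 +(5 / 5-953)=-86601 / 91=-951.66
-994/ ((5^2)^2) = -994/ 625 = -1.59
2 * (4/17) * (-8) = -64/17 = -3.76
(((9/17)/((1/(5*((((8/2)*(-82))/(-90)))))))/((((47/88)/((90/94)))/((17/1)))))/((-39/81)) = -17534880/28717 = -610.61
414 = 414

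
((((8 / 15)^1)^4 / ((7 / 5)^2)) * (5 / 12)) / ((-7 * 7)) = -1024 / 2917215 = -0.00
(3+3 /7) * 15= 360 /7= 51.43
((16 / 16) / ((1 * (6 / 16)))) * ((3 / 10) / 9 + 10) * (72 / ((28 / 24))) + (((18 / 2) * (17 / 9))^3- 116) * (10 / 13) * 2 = 45156 / 5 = 9031.20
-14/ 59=-0.24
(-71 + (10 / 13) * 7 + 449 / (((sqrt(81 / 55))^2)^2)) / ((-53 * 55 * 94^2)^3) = -1507549 / 182182308950583294720939000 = -0.00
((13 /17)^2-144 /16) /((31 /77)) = -187264 /8959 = -20.90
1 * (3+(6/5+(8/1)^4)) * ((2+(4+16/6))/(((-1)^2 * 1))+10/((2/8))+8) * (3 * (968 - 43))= 644756450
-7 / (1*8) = -7 / 8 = -0.88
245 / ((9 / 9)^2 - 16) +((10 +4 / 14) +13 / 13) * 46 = 10559 / 21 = 502.81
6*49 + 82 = 376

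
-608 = -608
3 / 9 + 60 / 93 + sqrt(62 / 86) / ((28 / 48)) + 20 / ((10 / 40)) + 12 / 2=12*sqrt(1333) / 301 + 8089 / 93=88.43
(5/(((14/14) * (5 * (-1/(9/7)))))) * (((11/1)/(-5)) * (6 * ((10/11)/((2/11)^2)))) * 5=2333.57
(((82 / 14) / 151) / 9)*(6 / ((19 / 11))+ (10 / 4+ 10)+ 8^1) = 37351 / 361494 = 0.10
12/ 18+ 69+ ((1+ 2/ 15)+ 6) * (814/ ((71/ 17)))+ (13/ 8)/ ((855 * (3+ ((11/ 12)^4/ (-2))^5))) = 3617642747272754104085393583923/ 2477898571593768973849342775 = 1459.96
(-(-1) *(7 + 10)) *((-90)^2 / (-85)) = -1620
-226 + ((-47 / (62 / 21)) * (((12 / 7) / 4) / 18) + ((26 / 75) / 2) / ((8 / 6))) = -175343 / 775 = -226.25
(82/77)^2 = 6724/5929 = 1.13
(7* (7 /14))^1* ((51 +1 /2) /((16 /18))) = 202.78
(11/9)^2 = 121/81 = 1.49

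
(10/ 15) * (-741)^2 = 366054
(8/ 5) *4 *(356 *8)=91136/ 5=18227.20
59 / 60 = 0.98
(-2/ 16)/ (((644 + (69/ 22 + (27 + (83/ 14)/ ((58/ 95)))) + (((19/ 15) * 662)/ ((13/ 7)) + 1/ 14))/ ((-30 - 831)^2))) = -7873100235/ 96469994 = -81.61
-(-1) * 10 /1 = 10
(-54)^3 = -157464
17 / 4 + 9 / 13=4.94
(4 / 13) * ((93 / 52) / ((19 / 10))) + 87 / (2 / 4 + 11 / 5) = 939560 / 28899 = 32.51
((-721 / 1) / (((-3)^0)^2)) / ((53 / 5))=-3605 / 53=-68.02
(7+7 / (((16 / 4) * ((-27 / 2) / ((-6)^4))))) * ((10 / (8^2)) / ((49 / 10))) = -575 / 112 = -5.13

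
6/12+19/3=41/6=6.83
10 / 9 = 1.11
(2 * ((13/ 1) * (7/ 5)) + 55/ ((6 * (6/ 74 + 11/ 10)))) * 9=868431/ 2185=397.45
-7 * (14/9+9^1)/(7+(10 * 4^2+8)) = -19/45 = -0.42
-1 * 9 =-9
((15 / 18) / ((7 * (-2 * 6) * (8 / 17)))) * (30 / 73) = -425 / 49056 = -0.01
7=7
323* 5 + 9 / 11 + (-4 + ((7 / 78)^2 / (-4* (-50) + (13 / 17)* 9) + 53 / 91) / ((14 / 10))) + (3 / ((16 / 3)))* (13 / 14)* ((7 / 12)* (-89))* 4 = 138745988266807 / 92265709536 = 1503.77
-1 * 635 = -635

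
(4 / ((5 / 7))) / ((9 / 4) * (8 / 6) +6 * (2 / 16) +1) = 1.18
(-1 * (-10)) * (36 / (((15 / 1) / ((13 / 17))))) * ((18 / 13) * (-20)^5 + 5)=-1382398440 / 17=-81317555.29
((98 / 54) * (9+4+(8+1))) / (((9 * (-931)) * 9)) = -22 / 41553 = -0.00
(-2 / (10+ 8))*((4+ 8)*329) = -1316 / 3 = -438.67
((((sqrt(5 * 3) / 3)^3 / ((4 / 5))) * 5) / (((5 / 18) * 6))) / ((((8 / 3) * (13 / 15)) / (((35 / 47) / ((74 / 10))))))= 65625 * sqrt(15) / 723424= 0.35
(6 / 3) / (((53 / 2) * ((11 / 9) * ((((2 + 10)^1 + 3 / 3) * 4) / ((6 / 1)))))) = 54 / 7579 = 0.01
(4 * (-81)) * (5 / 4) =-405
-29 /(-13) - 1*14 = -153 /13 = -11.77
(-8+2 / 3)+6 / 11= -224 / 33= -6.79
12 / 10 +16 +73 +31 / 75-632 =-40604 / 75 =-541.39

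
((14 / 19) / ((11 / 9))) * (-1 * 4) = -2.41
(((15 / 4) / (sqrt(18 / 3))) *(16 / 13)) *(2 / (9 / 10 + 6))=200 *sqrt(6) / 897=0.55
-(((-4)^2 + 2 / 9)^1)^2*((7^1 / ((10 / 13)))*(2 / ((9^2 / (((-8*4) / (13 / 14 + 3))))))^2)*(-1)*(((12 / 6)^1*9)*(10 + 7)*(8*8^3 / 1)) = 108435626390454272 / 893116125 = 121412684.59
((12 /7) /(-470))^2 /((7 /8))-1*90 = -1704795462 /18942175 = -90.00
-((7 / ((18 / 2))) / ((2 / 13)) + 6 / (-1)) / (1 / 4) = 34 / 9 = 3.78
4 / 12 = 1 / 3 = 0.33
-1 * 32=-32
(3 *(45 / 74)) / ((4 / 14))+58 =9529 / 148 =64.39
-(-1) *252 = 252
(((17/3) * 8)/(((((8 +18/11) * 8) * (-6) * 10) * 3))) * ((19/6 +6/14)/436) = -28237/1048178880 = -0.00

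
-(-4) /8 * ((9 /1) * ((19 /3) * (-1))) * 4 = -114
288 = 288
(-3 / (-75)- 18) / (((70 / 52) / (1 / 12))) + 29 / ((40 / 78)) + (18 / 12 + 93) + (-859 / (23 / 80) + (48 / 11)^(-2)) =-131584750859 / 46368000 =-2837.84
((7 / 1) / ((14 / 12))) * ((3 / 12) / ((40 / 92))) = 69 / 20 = 3.45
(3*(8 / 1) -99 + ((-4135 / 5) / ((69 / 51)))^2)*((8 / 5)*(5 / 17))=1580926448 / 8993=175795.22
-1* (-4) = 4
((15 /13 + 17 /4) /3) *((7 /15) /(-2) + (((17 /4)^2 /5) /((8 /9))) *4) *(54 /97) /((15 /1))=1.07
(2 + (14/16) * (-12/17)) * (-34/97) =-47/97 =-0.48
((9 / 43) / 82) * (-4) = -18 / 1763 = -0.01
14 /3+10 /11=184 /33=5.58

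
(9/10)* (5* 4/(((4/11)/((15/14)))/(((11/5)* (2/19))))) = 3267/266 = 12.28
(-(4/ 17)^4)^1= -256/ 83521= -0.00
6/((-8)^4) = 3/2048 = 0.00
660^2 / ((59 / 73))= 31798800 / 59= 538962.71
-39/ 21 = -13/ 7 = -1.86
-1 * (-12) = 12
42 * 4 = 168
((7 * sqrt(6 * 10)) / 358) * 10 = 70 * sqrt(15) / 179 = 1.51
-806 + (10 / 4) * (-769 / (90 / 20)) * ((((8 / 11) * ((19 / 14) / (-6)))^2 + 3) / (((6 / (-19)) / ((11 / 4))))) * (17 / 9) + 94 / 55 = 965106473981 / 47151720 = 20468.11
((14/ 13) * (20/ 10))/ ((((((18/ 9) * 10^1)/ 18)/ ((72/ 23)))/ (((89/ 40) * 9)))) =908334/ 7475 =121.52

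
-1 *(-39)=39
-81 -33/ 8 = -681/ 8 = -85.12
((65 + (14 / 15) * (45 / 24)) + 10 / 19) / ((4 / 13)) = 66469 / 304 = 218.65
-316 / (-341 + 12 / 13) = 4108 / 4421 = 0.93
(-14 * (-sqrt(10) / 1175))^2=392 / 276125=0.00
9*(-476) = -4284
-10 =-10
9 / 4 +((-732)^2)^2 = 1148429435913 / 4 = 287107358978.25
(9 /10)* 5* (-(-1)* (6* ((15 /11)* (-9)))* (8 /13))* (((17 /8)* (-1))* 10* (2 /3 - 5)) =-206550 /11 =-18777.27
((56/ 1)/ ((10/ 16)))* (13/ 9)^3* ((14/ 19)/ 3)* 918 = 468505856/ 7695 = 60884.45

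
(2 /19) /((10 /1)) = 1 /95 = 0.01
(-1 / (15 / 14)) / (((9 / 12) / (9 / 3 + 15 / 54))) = -1652 / 405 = -4.08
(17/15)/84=17/1260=0.01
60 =60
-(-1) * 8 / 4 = 2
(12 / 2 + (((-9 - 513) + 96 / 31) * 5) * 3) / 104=-30138 / 403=-74.78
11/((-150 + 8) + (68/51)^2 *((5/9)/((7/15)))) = -2079/26438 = -0.08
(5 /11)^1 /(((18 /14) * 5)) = 7 /99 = 0.07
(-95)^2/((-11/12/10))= -1083000/11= -98454.55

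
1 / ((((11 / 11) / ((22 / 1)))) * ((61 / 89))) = 32.10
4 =4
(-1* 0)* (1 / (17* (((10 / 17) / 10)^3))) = 0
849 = 849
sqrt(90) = 3 * sqrt(10) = 9.49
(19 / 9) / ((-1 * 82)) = -19 / 738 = -0.03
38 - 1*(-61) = 99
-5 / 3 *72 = -120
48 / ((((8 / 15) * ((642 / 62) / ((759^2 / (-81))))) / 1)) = -19842790 / 321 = -61815.55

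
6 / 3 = 2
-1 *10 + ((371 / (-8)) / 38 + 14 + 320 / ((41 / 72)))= 7038805 / 12464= 564.73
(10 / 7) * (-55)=-550 / 7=-78.57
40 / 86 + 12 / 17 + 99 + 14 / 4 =151567 / 1462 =103.67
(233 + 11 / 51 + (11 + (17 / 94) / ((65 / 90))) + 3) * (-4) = -30845164 / 31161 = -989.86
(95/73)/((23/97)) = 9215/1679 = 5.49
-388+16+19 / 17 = -6305 / 17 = -370.88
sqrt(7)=2.65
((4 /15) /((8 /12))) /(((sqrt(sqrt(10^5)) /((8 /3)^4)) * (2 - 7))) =-2048 * 10^(3 /4) /50625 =-0.23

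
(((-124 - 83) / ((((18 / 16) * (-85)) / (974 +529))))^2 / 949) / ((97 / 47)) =3594607409088 / 665082925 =5404.75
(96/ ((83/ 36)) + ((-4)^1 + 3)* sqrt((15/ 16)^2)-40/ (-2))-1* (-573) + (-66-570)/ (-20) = 4418927/ 6640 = 665.50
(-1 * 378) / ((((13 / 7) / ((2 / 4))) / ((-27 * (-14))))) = -500094 / 13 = -38468.77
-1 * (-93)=93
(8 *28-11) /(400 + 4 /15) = 0.53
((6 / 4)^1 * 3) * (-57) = -513 / 2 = -256.50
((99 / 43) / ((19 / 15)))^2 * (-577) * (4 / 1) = -5089659300 / 667489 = -7625.08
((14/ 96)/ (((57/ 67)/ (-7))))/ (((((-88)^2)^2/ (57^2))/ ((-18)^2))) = -5052537/ 239878144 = -0.02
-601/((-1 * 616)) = 601/616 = 0.98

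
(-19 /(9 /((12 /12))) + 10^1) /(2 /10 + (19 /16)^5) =372244480 /120861639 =3.08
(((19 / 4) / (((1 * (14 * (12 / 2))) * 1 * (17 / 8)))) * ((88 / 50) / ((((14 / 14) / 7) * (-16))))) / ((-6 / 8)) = 209 / 7650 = 0.03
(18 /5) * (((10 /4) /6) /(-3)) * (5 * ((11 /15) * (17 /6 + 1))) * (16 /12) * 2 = -506 /27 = -18.74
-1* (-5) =5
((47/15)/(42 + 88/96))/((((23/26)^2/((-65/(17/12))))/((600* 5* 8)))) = -95163494400/926279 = -102737.40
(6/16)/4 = 3/32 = 0.09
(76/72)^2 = 361/324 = 1.11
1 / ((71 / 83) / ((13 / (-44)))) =-1079 / 3124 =-0.35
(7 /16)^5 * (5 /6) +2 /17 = 14011507 /106954752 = 0.13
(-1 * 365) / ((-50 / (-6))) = -219 / 5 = -43.80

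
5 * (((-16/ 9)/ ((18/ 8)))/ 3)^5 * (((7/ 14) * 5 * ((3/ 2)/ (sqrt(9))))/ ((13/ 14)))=-93952409600/ 11014751922759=-0.01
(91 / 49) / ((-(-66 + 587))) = -13 / 3647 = -0.00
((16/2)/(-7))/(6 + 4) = -0.11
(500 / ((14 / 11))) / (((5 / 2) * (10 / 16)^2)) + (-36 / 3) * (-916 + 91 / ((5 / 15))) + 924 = 63296 / 7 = 9042.29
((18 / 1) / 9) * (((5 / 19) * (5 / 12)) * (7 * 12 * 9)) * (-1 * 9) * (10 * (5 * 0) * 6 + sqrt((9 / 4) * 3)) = -42525 * sqrt(3) / 19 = -3876.60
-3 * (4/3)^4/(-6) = 1.58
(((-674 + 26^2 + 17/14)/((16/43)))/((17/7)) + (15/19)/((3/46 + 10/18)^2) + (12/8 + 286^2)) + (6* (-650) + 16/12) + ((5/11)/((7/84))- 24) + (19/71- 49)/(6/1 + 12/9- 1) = 124568127193199323/1599525013152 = 77878.20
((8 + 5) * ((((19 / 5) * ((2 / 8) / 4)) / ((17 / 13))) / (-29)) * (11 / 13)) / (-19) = 143 / 39440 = 0.00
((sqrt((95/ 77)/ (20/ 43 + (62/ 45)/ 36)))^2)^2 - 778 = -1407042637585318/ 1822610701681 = -771.99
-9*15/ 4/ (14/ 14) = -135/ 4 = -33.75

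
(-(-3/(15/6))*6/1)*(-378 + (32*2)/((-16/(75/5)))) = -15768/5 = -3153.60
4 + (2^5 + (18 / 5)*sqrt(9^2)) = 68.40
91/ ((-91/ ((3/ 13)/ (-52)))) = 3/ 676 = 0.00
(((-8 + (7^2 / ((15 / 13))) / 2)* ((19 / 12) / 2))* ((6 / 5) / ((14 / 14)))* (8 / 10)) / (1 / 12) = 15086 / 125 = 120.69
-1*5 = -5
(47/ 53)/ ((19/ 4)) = 188/ 1007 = 0.19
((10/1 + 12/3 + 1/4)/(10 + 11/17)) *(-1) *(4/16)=-969/2896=-0.33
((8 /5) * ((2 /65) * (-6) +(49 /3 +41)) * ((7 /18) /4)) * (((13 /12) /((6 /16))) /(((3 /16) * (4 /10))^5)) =10822224.53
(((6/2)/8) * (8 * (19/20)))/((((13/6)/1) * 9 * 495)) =19/64350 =0.00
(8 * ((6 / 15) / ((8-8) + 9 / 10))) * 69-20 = 225.33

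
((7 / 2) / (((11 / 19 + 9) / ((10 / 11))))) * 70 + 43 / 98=331999 / 14014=23.69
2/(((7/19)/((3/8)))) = 57/28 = 2.04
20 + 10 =30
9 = 9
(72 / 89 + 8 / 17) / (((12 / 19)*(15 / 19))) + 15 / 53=10281647 / 3608505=2.85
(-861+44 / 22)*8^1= -6872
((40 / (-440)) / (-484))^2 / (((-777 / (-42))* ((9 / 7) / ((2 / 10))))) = 7 / 23597192520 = 0.00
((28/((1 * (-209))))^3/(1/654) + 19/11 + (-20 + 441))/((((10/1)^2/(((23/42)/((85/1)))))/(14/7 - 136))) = -987488143737/271597537750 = -3.64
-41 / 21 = -1.95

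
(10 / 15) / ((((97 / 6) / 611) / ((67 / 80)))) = 40937 / 1940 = 21.10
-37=-37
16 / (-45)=-16 / 45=-0.36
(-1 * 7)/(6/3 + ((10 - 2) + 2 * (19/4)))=-14/39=-0.36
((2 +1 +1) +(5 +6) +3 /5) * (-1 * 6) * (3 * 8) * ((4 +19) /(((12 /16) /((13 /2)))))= -2238912 /5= -447782.40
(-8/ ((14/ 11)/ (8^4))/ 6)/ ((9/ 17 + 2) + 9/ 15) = -3829760/ 2793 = -1371.20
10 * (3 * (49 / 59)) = 1470 / 59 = 24.92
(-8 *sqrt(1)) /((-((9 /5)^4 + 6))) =5000 /10311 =0.48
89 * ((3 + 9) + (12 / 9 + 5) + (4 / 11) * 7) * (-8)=-490568 / 33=-14865.70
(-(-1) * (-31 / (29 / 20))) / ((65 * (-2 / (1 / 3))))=62 / 1131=0.05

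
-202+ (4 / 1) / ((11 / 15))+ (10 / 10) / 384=-830197 / 4224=-196.54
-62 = -62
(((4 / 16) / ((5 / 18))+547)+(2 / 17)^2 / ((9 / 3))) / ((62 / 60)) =4750333 / 8959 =530.23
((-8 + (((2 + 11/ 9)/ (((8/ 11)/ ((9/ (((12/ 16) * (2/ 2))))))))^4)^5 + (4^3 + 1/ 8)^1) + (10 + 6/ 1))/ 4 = 119073100208749693121158449751541919839618927871745/ 14624633760251904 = 8141954332721608083328067000000000.00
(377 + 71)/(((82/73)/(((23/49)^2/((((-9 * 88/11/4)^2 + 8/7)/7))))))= 308936/163303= 1.89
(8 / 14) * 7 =4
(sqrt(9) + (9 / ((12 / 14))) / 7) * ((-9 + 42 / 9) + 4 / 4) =-15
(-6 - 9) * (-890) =13350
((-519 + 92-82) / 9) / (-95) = 509 / 855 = 0.60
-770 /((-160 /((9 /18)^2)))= 77 /64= 1.20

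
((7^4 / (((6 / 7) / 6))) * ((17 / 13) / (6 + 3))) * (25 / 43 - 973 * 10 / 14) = -8531569340 / 5031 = -1695799.91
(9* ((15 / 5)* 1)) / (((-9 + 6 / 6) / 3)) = -10.12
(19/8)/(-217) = -19/1736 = -0.01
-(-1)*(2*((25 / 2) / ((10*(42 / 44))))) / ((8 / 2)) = 55 / 84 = 0.65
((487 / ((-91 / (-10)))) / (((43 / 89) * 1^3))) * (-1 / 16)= -6.92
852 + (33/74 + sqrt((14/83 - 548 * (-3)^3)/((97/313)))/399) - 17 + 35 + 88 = sqrt(3094721200966)/3212349 + 70925/74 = 958.99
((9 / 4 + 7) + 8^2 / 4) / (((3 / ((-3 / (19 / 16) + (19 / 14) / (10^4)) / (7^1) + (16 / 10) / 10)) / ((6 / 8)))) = -377784339 / 297920000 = -1.27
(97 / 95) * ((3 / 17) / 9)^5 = 0.00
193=193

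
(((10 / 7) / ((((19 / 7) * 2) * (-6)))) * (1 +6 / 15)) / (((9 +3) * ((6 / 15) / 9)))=-35 / 304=-0.12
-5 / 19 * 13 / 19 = -65 / 361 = -0.18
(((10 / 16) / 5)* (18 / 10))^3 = 729 / 64000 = 0.01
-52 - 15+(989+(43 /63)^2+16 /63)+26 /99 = 40296491 /43659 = 922.98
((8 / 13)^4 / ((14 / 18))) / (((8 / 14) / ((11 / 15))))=33792 / 142805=0.24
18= 18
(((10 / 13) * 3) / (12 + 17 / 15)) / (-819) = -50 / 233051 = -0.00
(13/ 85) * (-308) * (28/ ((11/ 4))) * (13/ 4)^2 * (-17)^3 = 124446868/ 5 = 24889373.60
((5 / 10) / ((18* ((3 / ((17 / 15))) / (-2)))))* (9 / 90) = -17 / 8100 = -0.00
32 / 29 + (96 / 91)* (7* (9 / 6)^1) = 4592 / 377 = 12.18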